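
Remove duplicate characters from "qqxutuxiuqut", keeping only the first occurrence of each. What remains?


Input: 'qqxutuxiuqut'
Operation: keep first occurrence of each character
Scan: s[0]='q' new -> keep; s[1]='q' seen -> skip; s[2]='x' new -> keep; s[3]='u' new -> keep; s[4]='t' new -> keep; s[5]='u' seen -> skip; s[6]='x' seen -> skip; s[7]='i' new -> keep; s[8]='u' seen -> skip; s[9]='q' seen -> skip; s[10]='u' seen -> skip; s[11]='t' seen -> skip
Result: qxuti


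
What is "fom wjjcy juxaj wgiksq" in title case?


Input string: 'fom wjjcy juxaj wgiksq'
Operation: capitalize first letter of each word
Word transformations: 'fom'->'Fom', 'wjjcy'->'Wjjcy', 'juxaj'->'Juxaj', 'wgiksq'->'Wgiksq'
Result: Fom Wjjcy Juxaj Wgiksq


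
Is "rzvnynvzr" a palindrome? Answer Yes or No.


Input string: 'rzvnynvzr'
Reversed: 'rzvnynvzr'
Compare pairs: s[0]='r' vs s[8]='r' (match), s[1]='z' vs s[7]='z' (match), s[2]='v' vs s[6]='v' (match), s[3]='n' vs s[5]='n' (match)
Palindrome: Yes


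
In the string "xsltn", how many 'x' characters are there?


Input string: 'xsltn'
Target character: 'x'
Scan each position: s[0]='x'
Matches found at indices: 0
Total: 1


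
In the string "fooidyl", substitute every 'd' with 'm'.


Input string: 'fooidyl'
Operation: replace 'd' with 'm'
Positions of 'd': 4
After replacement: fooimyl


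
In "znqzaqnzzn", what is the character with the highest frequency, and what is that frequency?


Input: 'znqzaqnzzn'
Operation: tally each character
Counts: 'a':1, 'n':3, 'q':2, 'z':4
Maximum: 'z' appears 4 times


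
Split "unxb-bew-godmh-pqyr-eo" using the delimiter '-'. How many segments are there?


Input string: 'unxb-bew-godmh-pqyr-eo'
Delimiter: '-'
Split result: 'unxb', 'bew', 'godmh', 'pqyr', 'eo'
Number of parts: 5


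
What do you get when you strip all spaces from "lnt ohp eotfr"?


Input string: 'lnt ohp eotfr'
Operation: remove all spaces
Words: 'lnt', 'ohp', 'eotfr'
Join without spaces: lntohpeotfr


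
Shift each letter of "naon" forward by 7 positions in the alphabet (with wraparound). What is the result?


Input: 'naon', shift = 7
Operation: for each letter, (position + 7) mod 26
Mapping: 'n'(13+7=20)->'u', 'a'(0+7=7)->'h', 'o'(14+7=21)->'v', 'n'(13+7=20)->'u'
Result: uhvu


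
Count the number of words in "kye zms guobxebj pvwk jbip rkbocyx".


Input string: 'kye zms guobxebj pvwk jbip rkbocyx'
Operation: split by spaces
Words found: 'kye', 'zms', 'guobxebj', 'pvwk', 'jbip', 'rkbocyx'
Word count: 6


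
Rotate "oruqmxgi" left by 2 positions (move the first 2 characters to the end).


Input: 'oruqmxgi', shift = 2
Operation: split at index 2 and swap parts
Front part s[0:2] = 'or'
Back part s[2:] = 'uqmxgi'
Rotated = back + front = 'uqmxgi' + 'or'
Result: uqmxgior


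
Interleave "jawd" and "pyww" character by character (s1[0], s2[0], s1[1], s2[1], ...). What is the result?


String 1: 'jawd'
String 2: 'pyww'
Operation: alternate characters
Pairs: 'j'+'p', 'a'+'y', 'w'+'w', 'd'+'w'
Result: jpaywwdw


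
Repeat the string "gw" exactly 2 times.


Input string: 'gw'
Operation: repeat 2 times
Concatenation: 'gw' + 'gw'
Result: gwgw


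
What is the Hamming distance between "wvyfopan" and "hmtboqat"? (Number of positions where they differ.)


String 1: 'wvyfopan'
String 2: 'hmtboqat'
Compare each position: pos 0: 'w'!='h', pos 1: 'v'!='m', pos 2: 'y'!='t', pos 3: 'f'!='b', pos 4: 'o'=='o', pos 5: 'p'!='q', pos 6: 'a'=='a', pos 7: 'n'!='t'
Differing positions: 6
Hamming distance: 6


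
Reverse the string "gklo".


Input string: 'gklo'
Operation: reverse character order
Original order: 'g' -> 'k' -> 'l' -> 'o'
Reversed order: 'o' -> 'l' -> 'k' -> 'g'
Result: olkg


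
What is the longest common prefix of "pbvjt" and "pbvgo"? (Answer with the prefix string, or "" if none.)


String 1: 'pbvjt'
String 2: 'pbvgo'
Compare position by position:
pos 0: 'p' vs 'p' match
pos 1: 'b' vs 'b' match
pos 2: 'v' vs 'v' match
pos 3: 'j' vs 'g' differ -> stop
Longest common prefix: "pbv" (length 3)


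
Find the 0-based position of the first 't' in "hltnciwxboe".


Input string: 'hltnciwxboe'
Target: 't'
Scanning left to right: s[0]='h', s[1]='l', s[2]='t'
First match at index: 2


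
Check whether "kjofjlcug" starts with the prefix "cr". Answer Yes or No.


Input string: 'kjofjlcug'
Prefix to check: 'cr'
First 2 characters of input: 'kj'
Match: False
Result: No


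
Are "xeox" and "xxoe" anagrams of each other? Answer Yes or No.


String 1: 'xeox' -> sorted: 'eoxx'
String 2: 'xxoe' -> sorted: 'eoxx'
Compare sorted forms: 'eoxx' == 'eoxx'
Anagram: Yes


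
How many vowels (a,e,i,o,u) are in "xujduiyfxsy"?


Input string: 'xujduiyfxsy'
Operation: count vowels (a, e, i, o, u)
Scan: s[0]='x', s[1]='u' (vowel), s[2]='j', s[3]='d', s[4]='u' (vowel), s[5]='i' (vowel), s[6]='y', s[7]='f', s[8]='x', s[9]='s', s[10]='y'
Vowels found: 3
Result: 3


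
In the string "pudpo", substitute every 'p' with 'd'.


Input string: 'pudpo'
Operation: replace 'p' with 'd'
Positions of 'p': 0, 3
After replacement: duddo


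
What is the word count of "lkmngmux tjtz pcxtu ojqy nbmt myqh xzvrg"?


Input string: 'lkmngmux tjtz pcxtu ojqy nbmt myqh xzvrg'
Operation: split by spaces
Words found: 'lkmngmux', 'tjtz', 'pcxtu', 'ojqy', 'nbmt', 'myqh', 'xzvrg'
Word count: 7


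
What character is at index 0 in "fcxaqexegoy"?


Input string: 'fcxaqexegoy'
Operation: get character at index 0
Index mapping: s[0]='f'
Result: 'f'


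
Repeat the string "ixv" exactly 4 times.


Input string: 'ixv'
Operation: repeat 4 times
Concatenation: 'ixv' + 'ixv' + 'ixv' + 'ixv'
Result: ixvixvixvixv


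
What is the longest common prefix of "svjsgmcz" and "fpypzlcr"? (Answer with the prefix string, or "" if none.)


String 1: 'svjsgmcz'
String 2: 'fpypzlcr'
Compare position by position:
pos 0: 's' vs 'f' differ -> stop
Longest common prefix: "" (length 0)


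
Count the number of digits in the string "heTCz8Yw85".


Input string: 'heTCz8Yw85'
Operation: count digit characters (0-9)
Scan: 'h', 'e', 'T', 'C', 'z', '8'(digit), 'Y', 'w', '8'(digit), '5'(digit)
Digits found: 3
Result: 3


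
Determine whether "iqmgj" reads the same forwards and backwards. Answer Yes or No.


Input string: 'iqmgj'
Reversed: 'jgmqi'
Compare pairs: s[0]='i' vs s[4]='j' (mismatch), s[1]='q' vs s[3]='g' (mismatch)
Palindrome: No


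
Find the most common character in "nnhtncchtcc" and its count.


Input: 'nnhtncchtcc'
Operation: tally each character
Counts: 'c':4, 'h':2, 'n':3, 't':2
Maximum: 'c' appears 4 times


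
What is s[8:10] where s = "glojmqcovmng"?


Input string: 'glojmqcovmng'
Operation: slice [8:10]
Extract characters: s[8]='v', s[9]='m'
Result: vm


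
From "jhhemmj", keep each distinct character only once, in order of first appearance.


Input: 'jhhemmj'
Operation: keep first occurrence of each character
Scan: s[0]='j' new -> keep; s[1]='h' new -> keep; s[2]='h' seen -> skip; s[3]='e' new -> keep; s[4]='m' new -> keep; s[5]='m' seen -> skip; s[6]='j' seen -> skip
Result: jhem


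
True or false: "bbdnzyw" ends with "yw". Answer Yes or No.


Input string: 'bbdnzyw'
Suffix to check: 'yw'
Last 2 characters of input: 'yw'
Match: True
Result: Yes


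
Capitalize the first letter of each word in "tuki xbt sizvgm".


Input string: 'tuki xbt sizvgm'
Operation: capitalize first letter of each word
Word transformations: 'tuki'->'Tuki', 'xbt'->'Xbt', 'sizvgm'->'Sizvgm'
Result: Tuki Xbt Sizvgm


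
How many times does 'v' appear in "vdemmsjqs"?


Input string: 'vdemmsjqs'
Target character: 'v'
Scan each position: s[0]='v'
Matches found at indices: 0
Total: 1


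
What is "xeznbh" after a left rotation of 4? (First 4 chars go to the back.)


Input: 'xeznbh', shift = 4
Operation: split at index 4 and swap parts
Front part s[0:4] = 'xezn'
Back part s[4:] = 'bh'
Rotated = back + front = 'bh' + 'xezn'
Result: bhxezn


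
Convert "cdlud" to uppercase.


Input string: 'cdlud'
Operation: convert each letter to uppercase
Mapping: 'c'->'C', 'd'->'D', 'l'->'L', 'u'->'U', 'd'->'D'
Result: CDLUD


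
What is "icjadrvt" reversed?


Input string: 'icjadrvt'
Operation: reverse character order
Original order: 'i' -> 'c' -> 'j' -> 'a' -> 'd' -> 'r' -> 'v' -> 't'
Reversed order: 't' -> 'v' -> 'r' -> 'd' -> 'a' -> 'j' -> 'c' -> 'i'
Result: tvrdajci


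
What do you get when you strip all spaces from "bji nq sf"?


Input string: 'bji nq sf'
Operation: remove all spaces
Words: 'bji', 'nq', 'sf'
Join without spaces: bjinqsf


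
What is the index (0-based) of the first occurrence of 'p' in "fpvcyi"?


Input string: 'fpvcyi'
Target: 'p'
Scanning left to right: s[0]='f', s[1]='p'
First match at index: 1


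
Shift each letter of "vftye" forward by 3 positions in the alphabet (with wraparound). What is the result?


Input: 'vftye', shift = 3
Operation: for each letter, (position + 3) mod 26
Mapping: 'v'(21+3=24)->'y', 'f'(5+3=8)->'i', 't'(19+3=22)->'w', 'y'(24+3=27, 27 mod 26=1)->'b', 'e'(4+3=7)->'h'
Result: yiwbh


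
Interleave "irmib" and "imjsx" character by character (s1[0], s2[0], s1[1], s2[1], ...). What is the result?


String 1: 'irmib'
String 2: 'imjsx'
Operation: alternate characters
Pairs: 'i'+'i', 'r'+'m', 'm'+'j', 'i'+'s', 'b'+'x'
Result: iirmmjisbx


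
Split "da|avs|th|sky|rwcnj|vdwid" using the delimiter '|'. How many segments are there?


Input string: 'da|avs|th|sky|rwcnj|vdwid'
Delimiter: '|'
Split result: 'da', 'avs', 'th', 'sky', 'rwcnj', 'vdwid'
Number of parts: 6


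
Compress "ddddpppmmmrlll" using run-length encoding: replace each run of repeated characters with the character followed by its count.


Input: 'ddddpppmmmrlll'
Operation: identify consecutive runs
Runs: 'dddd' -> d4, 'ppp' -> p3, 'mmm' -> m3, 'r' -> r1, 'lll' -> l3
Encoded: d4p3m3r1l3


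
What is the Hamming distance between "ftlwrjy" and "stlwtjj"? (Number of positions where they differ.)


String 1: 'ftlwrjy'
String 2: 'stlwtjj'
Compare each position: pos 0: 'f'!='s', pos 1: 't'=='t', pos 2: 'l'=='l', pos 3: 'w'=='w', pos 4: 'r'!='t', pos 5: 'j'=='j', pos 6: 'y'!='j'
Differing positions: 3
Hamming distance: 3


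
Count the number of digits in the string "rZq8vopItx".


Input string: 'rZq8vopItx'
Operation: count digit characters (0-9)
Scan: 'r', 'Z', 'q', '8'(digit), 'v', 'o', 'p', 'I', 't', 'x'
Digits found: 1
Result: 1


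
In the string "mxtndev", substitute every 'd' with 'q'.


Input string: 'mxtndev'
Operation: replace 'd' with 'q'
Positions of 'd': 4
After replacement: mxtnqev


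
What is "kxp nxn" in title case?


Input string: 'kxp nxn'
Operation: capitalize first letter of each word
Word transformations: 'kxp'->'Kxp', 'nxn'->'Nxn'
Result: Kxp Nxn


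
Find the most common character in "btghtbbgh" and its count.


Input: 'btghtbbgh'
Operation: tally each character
Counts: 'b':3, 'g':2, 'h':2, 't':2
Maximum: 'b' appears 3 times


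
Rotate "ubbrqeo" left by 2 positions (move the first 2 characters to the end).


Input: 'ubbrqeo', shift = 2
Operation: split at index 2 and swap parts
Front part s[0:2] = 'ub'
Back part s[2:] = 'brqeo'
Rotated = back + front = 'brqeo' + 'ub'
Result: brqeoub


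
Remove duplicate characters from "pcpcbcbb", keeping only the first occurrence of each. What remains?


Input: 'pcpcbcbb'
Operation: keep first occurrence of each character
Scan: s[0]='p' new -> keep; s[1]='c' new -> keep; s[2]='p' seen -> skip; s[3]='c' seen -> skip; s[4]='b' new -> keep; s[5]='c' seen -> skip; s[6]='b' seen -> skip; s[7]='b' seen -> skip
Result: pcb


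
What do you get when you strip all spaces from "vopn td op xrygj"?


Input string: 'vopn td op xrygj'
Operation: remove all spaces
Words: 'vopn', 'td', 'op', 'xrygj'
Join without spaces: vopntdopxrygj


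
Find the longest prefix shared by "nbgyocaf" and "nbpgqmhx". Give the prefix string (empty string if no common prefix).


String 1: 'nbgyocaf'
String 2: 'nbpgqmhx'
Compare position by position:
pos 0: 'n' vs 'n' match
pos 1: 'b' vs 'b' match
pos 2: 'g' vs 'p' differ -> stop
Longest common prefix: "nb" (length 2)


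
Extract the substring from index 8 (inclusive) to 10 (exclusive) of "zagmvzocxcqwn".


Input string: 'zagmvzocxcqwn'
Operation: slice [8:10]
Extract characters: s[8]='x', s[9]='c'
Result: xc


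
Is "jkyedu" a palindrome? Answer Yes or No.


Input string: 'jkyedu'
Reversed: 'udeykj'
Compare pairs: s[0]='j' vs s[5]='u' (mismatch), s[1]='k' vs s[4]='d' (mismatch), s[2]='y' vs s[3]='e' (mismatch)
Palindrome: No


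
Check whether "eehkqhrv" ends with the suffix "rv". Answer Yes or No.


Input string: 'eehkqhrv'
Suffix to check: 'rv'
Last 2 characters of input: 'rv'
Match: True
Result: Yes


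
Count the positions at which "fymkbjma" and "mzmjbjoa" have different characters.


String 1: 'fymkbjma'
String 2: 'mzmjbjoa'
Compare each position: pos 0: 'f'!='m', pos 1: 'y'!='z', pos 2: 'm'=='m', pos 3: 'k'!='j', pos 4: 'b'=='b', pos 5: 'j'=='j', pos 6: 'm'!='o', pos 7: 'a'=='a'
Differing positions: 4
Hamming distance: 4


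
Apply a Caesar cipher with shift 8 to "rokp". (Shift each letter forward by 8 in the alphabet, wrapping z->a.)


Input: 'rokp', shift = 8
Operation: for each letter, (position + 8) mod 26
Mapping: 'r'(17+8=25)->'z', 'o'(14+8=22)->'w', 'k'(10+8=18)->'s', 'p'(15+8=23)->'x'
Result: zwsx


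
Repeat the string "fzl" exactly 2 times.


Input string: 'fzl'
Operation: repeat 2 times
Concatenation: 'fzl' + 'fzl'
Result: fzlfzl


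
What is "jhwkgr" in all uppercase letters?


Input string: 'jhwkgr'
Operation: convert each letter to uppercase
Mapping: 'j'->'J', 'h'->'H', 'w'->'W', 'k'->'K', 'g'->'G', 'r'->'R'
Result: JHWKGR


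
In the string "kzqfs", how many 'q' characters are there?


Input string: 'kzqfs'
Target character: 'q'
Scan each position: s[2]='q'
Matches found at indices: 2
Total: 1


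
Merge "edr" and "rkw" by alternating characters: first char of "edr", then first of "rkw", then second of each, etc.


String 1: 'edr'
String 2: 'rkw'
Operation: alternate characters
Pairs: 'e'+'r', 'd'+'k', 'r'+'w'
Result: erdkrw


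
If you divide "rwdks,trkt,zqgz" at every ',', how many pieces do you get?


Input string: 'rwdks,trkt,zqgz'
Delimiter: ','
Split result: 'rwdks', 'trkt', 'zqgz'
Number of parts: 3


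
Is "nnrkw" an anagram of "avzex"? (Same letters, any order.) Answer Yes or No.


String 1: 'avzex' -> sorted: 'aevxz'
String 2: 'nnrkw' -> sorted: 'knnrw'
Compare sorted forms: 'aevxz' != 'knnrw'
Anagram: No


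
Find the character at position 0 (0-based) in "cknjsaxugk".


Input string: 'cknjsaxugk'
Operation: get character at index 0
Index mapping: s[0]='c'
Result: 'c'


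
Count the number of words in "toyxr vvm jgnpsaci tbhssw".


Input string: 'toyxr vvm jgnpsaci tbhssw'
Operation: split by spaces
Words found: 'toyxr', 'vvm', 'jgnpsaci', 'tbhssw'
Word count: 4


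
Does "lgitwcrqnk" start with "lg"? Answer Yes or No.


Input string: 'lgitwcrqnk'
Prefix to check: 'lg'
First 2 characters of input: 'lg'
Match: True
Result: Yes


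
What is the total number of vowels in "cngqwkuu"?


Input string: 'cngqwkuu'
Operation: count vowels (a, e, i, o, u)
Scan: s[0]='c', s[1]='n', s[2]='g', s[3]='q', s[4]='w', s[5]='k', s[6]='u' (vowel), s[7]='u' (vowel)
Vowels found: 2
Result: 2


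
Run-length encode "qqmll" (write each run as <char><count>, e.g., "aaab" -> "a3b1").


Input: 'qqmll'
Operation: identify consecutive runs
Runs: 'qq' -> q2, 'm' -> m1, 'll' -> l2
Encoded: q2m1l2


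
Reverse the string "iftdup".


Input string: 'iftdup'
Operation: reverse character order
Original order: 'i' -> 'f' -> 't' -> 'd' -> 'u' -> 'p'
Reversed order: 'p' -> 'u' -> 'd' -> 't' -> 'f' -> 'i'
Result: pudtfi


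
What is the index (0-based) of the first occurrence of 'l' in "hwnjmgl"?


Input string: 'hwnjmgl'
Target: 'l'
Scanning left to right: s[0]='h', s[1]='w', s[2]='n', s[3]='j', s[4]='m', s[5]='g', s[6]='l'
First match at index: 6


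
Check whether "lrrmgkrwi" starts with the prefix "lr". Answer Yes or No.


Input string: 'lrrmgkrwi'
Prefix to check: 'lr'
First 2 characters of input: 'lr'
Match: True
Result: Yes


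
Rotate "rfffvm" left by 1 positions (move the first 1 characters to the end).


Input: 'rfffvm', shift = 1
Operation: split at index 1 and swap parts
Front part s[0:1] = 'r'
Back part s[1:] = 'fffvm'
Rotated = back + front = 'fffvm' + 'r'
Result: fffvmr


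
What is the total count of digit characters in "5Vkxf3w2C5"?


Input string: '5Vkxf3w2C5'
Operation: count digit characters (0-9)
Scan: '5'(digit), 'V', 'k', 'x', 'f', '3'(digit), 'w', '2'(digit), 'C', '5'(digit)
Digits found: 4
Result: 4


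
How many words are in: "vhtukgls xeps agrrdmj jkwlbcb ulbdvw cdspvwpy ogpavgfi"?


Input string: 'vhtukgls xeps agrrdmj jkwlbcb ulbdvw cdspvwpy ogpavgfi'
Operation: split by spaces
Words found: 'vhtukgls', 'xeps', 'agrrdmj', 'jkwlbcb', 'ulbdvw', 'cdspvwpy', 'ogpavgfi'
Word count: 7


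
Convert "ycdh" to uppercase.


Input string: 'ycdh'
Operation: convert each letter to uppercase
Mapping: 'y'->'Y', 'c'->'C', 'd'->'D', 'h'->'H'
Result: YCDH


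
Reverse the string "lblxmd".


Input string: 'lblxmd'
Operation: reverse character order
Original order: 'l' -> 'b' -> 'l' -> 'x' -> 'm' -> 'd'
Reversed order: 'd' -> 'm' -> 'x' -> 'l' -> 'b' -> 'l'
Result: dmxlbl


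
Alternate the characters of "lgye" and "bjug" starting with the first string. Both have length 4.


String 1: 'lgye'
String 2: 'bjug'
Operation: alternate characters
Pairs: 'l'+'b', 'g'+'j', 'y'+'u', 'e'+'g'
Result: lbgjyueg


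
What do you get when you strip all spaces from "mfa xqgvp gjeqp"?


Input string: 'mfa xqgvp gjeqp'
Operation: remove all spaces
Words: 'mfa', 'xqgvp', 'gjeqp'
Join without spaces: mfaxqgvpgjeqp


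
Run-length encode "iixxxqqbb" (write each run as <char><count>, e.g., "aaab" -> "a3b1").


Input: 'iixxxqqbb'
Operation: identify consecutive runs
Runs: 'ii' -> i2, 'xxx' -> x3, 'qq' -> q2, 'bb' -> b2
Encoded: i2x3q2b2


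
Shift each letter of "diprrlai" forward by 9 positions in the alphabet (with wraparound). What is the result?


Input: 'diprrlai', shift = 9
Operation: for each letter, (position + 9) mod 26
Mapping: 'd'(3+9=12)->'m', 'i'(8+9=17)->'r', 'p'(15+9=24)->'y', 'r'(17+9=26, 26 mod 26=0)->'a', 'r'(17+9=26, 26 mod 26=0)->'a', 'l'(11+9=20)->'u', 'a'(0+9=9)->'j', 'i'(8+9=17)->'r'
Result: mryaaujr


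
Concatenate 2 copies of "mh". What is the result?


Input string: 'mh'
Operation: repeat 2 times
Concatenation: 'mh' + 'mh'
Result: mhmh


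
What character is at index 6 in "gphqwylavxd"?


Input string: 'gphqwylavxd'
Operation: get character at index 6
Index mapping: s[0]='g', s[1]='p', s[2]='h', s[3]='q', s[4]='w', s[5]='y', s[6]='l'
Result: 'l'


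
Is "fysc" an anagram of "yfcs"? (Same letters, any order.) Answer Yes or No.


String 1: 'yfcs' -> sorted: 'cfsy'
String 2: 'fysc' -> sorted: 'cfsy'
Compare sorted forms: 'cfsy' == 'cfsy'
Anagram: Yes


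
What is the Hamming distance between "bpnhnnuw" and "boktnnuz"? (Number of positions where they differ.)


String 1: 'bpnhnnuw'
String 2: 'boktnnuz'
Compare each position: pos 0: 'b'=='b', pos 1: 'p'!='o', pos 2: 'n'!='k', pos 3: 'h'!='t', pos 4: 'n'=='n', pos 5: 'n'=='n', pos 6: 'u'=='u', pos 7: 'w'!='z'
Differing positions: 4
Hamming distance: 4


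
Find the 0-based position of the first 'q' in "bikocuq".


Input string: 'bikocuq'
Target: 'q'
Scanning left to right: s[0]='b', s[1]='i', s[2]='k', s[3]='o', s[4]='c', s[5]='u', s[6]='q'
First match at index: 6


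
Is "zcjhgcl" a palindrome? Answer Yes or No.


Input string: 'zcjhgcl'
Reversed: 'lcghjcz'
Compare pairs: s[0]='z' vs s[6]='l' (mismatch), s[1]='c' vs s[5]='c' (match), s[2]='j' vs s[4]='g' (mismatch)
Palindrome: No


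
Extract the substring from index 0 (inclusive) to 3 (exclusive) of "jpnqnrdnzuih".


Input string: 'jpnqnrdnzuih'
Operation: slice [0:3]
Extract characters: s[0]='j', s[1]='p', s[2]='n'
Result: jpn


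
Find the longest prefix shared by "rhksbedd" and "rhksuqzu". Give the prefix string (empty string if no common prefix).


String 1: 'rhksbedd'
String 2: 'rhksuqzu'
Compare position by position:
pos 0: 'r' vs 'r' match
pos 1: 'h' vs 'h' match
pos 2: 'k' vs 'k' match
pos 3: 's' vs 's' match
pos 4: 'b' vs 'u' differ -> stop
Longest common prefix: "rhks" (length 4)


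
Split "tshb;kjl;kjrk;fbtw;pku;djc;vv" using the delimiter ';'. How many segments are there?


Input string: 'tshb;kjl;kjrk;fbtw;pku;djc;vv'
Delimiter: ';'
Split result: 'tshb', 'kjl', 'kjrk', 'fbtw', 'pku', 'djc', 'vv'
Number of parts: 7


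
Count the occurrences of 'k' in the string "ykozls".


Input string: 'ykozls'
Target character: 'k'
Scan each position: s[1]='k'
Matches found at indices: 1
Total: 1


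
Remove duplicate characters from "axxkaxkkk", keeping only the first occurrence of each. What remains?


Input: 'axxkaxkkk'
Operation: keep first occurrence of each character
Scan: s[0]='a' new -> keep; s[1]='x' new -> keep; s[2]='x' seen -> skip; s[3]='k' new -> keep; s[4]='a' seen -> skip; s[5]='x' seen -> skip; s[6]='k' seen -> skip; s[7]='k' seen -> skip; s[8]='k' seen -> skip
Result: axk


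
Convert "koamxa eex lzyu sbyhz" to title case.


Input string: 'koamxa eex lzyu sbyhz'
Operation: capitalize first letter of each word
Word transformations: 'koamxa'->'Koamxa', 'eex'->'Eex', 'lzyu'->'Lzyu', 'sbyhz'->'Sbyhz'
Result: Koamxa Eex Lzyu Sbyhz


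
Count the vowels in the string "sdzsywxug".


Input string: 'sdzsywxug'
Operation: count vowels (a, e, i, o, u)
Scan: s[0]='s', s[1]='d', s[2]='z', s[3]='s', s[4]='y', s[5]='w', s[6]='x', s[7]='u' (vowel), s[8]='g'
Vowels found: 1
Result: 1


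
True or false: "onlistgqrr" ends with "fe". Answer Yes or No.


Input string: 'onlistgqrr'
Suffix to check: 'fe'
Last 2 characters of input: 'rr'
Match: False
Result: No


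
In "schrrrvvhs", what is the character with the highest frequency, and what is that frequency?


Input: 'schrrrvvhs'
Operation: tally each character
Counts: 'c':1, 'h':2, 'r':3, 's':2, 'v':2
Maximum: 'r' appears 3 times


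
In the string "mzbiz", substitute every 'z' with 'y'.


Input string: 'mzbiz'
Operation: replace 'z' with 'y'
Positions of 'z': 1, 4
After replacement: mybiy


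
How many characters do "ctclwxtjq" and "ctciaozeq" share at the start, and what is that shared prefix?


String 1: 'ctclwxtjq'
String 2: 'ctciaozeq'
Compare position by position:
pos 0: 'c' vs 'c' match
pos 1: 't' vs 't' match
pos 2: 'c' vs 'c' match
pos 3: 'l' vs 'i' differ -> stop
Longest common prefix: "ctc" (length 3)


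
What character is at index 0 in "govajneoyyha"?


Input string: 'govajneoyyha'
Operation: get character at index 0
Index mapping: s[0]='g'
Result: 'g'


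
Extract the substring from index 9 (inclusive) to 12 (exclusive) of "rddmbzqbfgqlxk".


Input string: 'rddmbzqbfgqlxk'
Operation: slice [9:12]
Extract characters: s[9]='g', s[10]='q', s[11]='l'
Result: gql


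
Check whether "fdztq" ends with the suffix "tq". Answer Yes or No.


Input string: 'fdztq'
Suffix to check: 'tq'
Last 2 characters of input: 'tq'
Match: True
Result: Yes


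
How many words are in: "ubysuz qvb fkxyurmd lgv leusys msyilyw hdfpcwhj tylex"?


Input string: 'ubysuz qvb fkxyurmd lgv leusys msyilyw hdfpcwhj tylex'
Operation: split by spaces
Words found: 'ubysuz', 'qvb', 'fkxyurmd', 'lgv', 'leusys', 'msyilyw', 'hdfpcwhj', 'tylex'
Word count: 8


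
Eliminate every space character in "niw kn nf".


Input string: 'niw kn nf'
Operation: remove all spaces
Words: 'niw', 'kn', 'nf'
Join without spaces: niwknnf


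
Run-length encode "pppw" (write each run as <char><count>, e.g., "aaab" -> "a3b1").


Input: 'pppw'
Operation: identify consecutive runs
Runs: 'ppp' -> p3, 'w' -> w1
Encoded: p3w1


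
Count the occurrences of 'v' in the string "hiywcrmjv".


Input string: 'hiywcrmjv'
Target character: 'v'
Scan each position: s[8]='v'
Matches found at indices: 8
Total: 1


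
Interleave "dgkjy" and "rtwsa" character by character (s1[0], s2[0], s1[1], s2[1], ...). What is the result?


String 1: 'dgkjy'
String 2: 'rtwsa'
Operation: alternate characters
Pairs: 'd'+'r', 'g'+'t', 'k'+'w', 'j'+'s', 'y'+'a'
Result: drgtkwjsya


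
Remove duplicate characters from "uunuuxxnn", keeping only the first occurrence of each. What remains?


Input: 'uunuuxxnn'
Operation: keep first occurrence of each character
Scan: s[0]='u' new -> keep; s[1]='u' seen -> skip; s[2]='n' new -> keep; s[3]='u' seen -> skip; s[4]='u' seen -> skip; s[5]='x' new -> keep; s[6]='x' seen -> skip; s[7]='n' seen -> skip; s[8]='n' seen -> skip
Result: unx


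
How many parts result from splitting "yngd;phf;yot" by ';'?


Input string: 'yngd;phf;yot'
Delimiter: ';'
Split result: 'yngd', 'phf', 'yot'
Number of parts: 3


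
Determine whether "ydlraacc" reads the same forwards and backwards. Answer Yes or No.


Input string: 'ydlraacc'
Reversed: 'ccaarldy'
Compare pairs: s[0]='y' vs s[7]='c' (mismatch), s[1]='d' vs s[6]='c' (mismatch), s[2]='l' vs s[5]='a' (mismatch), s[3]='r' vs s[4]='a' (mismatch)
Palindrome: No


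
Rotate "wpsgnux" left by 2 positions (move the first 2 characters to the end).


Input: 'wpsgnux', shift = 2
Operation: split at index 2 and swap parts
Front part s[0:2] = 'wp'
Back part s[2:] = 'sgnux'
Rotated = back + front = 'sgnux' + 'wp'
Result: sgnuxwp


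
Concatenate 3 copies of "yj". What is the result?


Input string: 'yj'
Operation: repeat 3 times
Concatenation: 'yj' + 'yj' + 'yj'
Result: yjyjyj


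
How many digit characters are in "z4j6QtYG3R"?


Input string: 'z4j6QtYG3R'
Operation: count digit characters (0-9)
Scan: 'z', '4'(digit), 'j', '6'(digit), 'Q', 't', 'Y', 'G', '3'(digit), 'R'
Digits found: 3
Result: 3


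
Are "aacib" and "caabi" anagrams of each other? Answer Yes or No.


String 1: 'aacib' -> sorted: 'aabci'
String 2: 'caabi' -> sorted: 'aabci'
Compare sorted forms: 'aabci' == 'aabci'
Anagram: Yes


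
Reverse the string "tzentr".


Input string: 'tzentr'
Operation: reverse character order
Original order: 't' -> 'z' -> 'e' -> 'n' -> 't' -> 'r'
Reversed order: 'r' -> 't' -> 'n' -> 'e' -> 'z' -> 't'
Result: rtnezt


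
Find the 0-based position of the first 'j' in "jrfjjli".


Input string: 'jrfjjli'
Target: 'j'
Scanning left to right: s[0]='j'
First match at index: 0


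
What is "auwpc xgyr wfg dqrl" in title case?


Input string: 'auwpc xgyr wfg dqrl'
Operation: capitalize first letter of each word
Word transformations: 'auwpc'->'Auwpc', 'xgyr'->'Xgyr', 'wfg'->'Wfg', 'dqrl'->'Dqrl'
Result: Auwpc Xgyr Wfg Dqrl


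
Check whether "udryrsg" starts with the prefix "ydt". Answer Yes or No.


Input string: 'udryrsg'
Prefix to check: 'ydt'
First 3 characters of input: 'udr'
Match: False
Result: No


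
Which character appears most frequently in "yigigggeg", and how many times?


Input: 'yigigggeg'
Operation: tally each character
Counts: 'e':1, 'g':5, 'i':2, 'y':1
Maximum: 'g' appears 5 times


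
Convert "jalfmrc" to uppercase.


Input string: 'jalfmrc'
Operation: convert each letter to uppercase
Mapping: 'j'->'J', 'a'->'A', 'l'->'L', 'f'->'F', 'm'->'M', 'r'->'R', 'c'->'C'
Result: JALFMRC


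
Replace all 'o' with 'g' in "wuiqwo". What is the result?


Input string: 'wuiqwo'
Operation: replace 'o' with 'g'
Positions of 'o': 5
After replacement: wuiqwg


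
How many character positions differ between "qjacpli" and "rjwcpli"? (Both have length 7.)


String 1: 'qjacpli'
String 2: 'rjwcpli'
Compare each position: pos 0: 'q'!='r', pos 1: 'j'=='j', pos 2: 'a'!='w', pos 3: 'c'=='c', pos 4: 'p'=='p', pos 5: 'l'=='l', pos 6: 'i'=='i'
Differing positions: 2
Hamming distance: 2


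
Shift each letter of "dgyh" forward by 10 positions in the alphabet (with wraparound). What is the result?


Input: 'dgyh', shift = 10
Operation: for each letter, (position + 10) mod 26
Mapping: 'd'(3+10=13)->'n', 'g'(6+10=16)->'q', 'y'(24+10=34, 34 mod 26=8)->'i', 'h'(7+10=17)->'r'
Result: nqir


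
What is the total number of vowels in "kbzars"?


Input string: 'kbzars'
Operation: count vowels (a, e, i, o, u)
Scan: s[0]='k', s[1]='b', s[2]='z', s[3]='a' (vowel), s[4]='r', s[5]='s'
Vowels found: 1
Result: 1


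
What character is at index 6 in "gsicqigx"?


Input string: 'gsicqigx'
Operation: get character at index 6
Index mapping: s[0]='g', s[1]='s', s[2]='i', s[3]='c', s[4]='q', s[5]='i', s[6]='g'
Result: 'g'


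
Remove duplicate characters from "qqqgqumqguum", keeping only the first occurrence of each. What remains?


Input: 'qqqgqumqguum'
Operation: keep first occurrence of each character
Scan: s[0]='q' new -> keep; s[1]='q' seen -> skip; s[2]='q' seen -> skip; s[3]='g' new -> keep; s[4]='q' seen -> skip; s[5]='u' new -> keep; s[6]='m' new -> keep; s[7]='q' seen -> skip; s[8]='g' seen -> skip; s[9]='u' seen -> skip; s[10]='u' seen -> skip; s[11]='m' seen -> skip
Result: qgum


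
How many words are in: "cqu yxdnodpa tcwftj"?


Input string: 'cqu yxdnodpa tcwftj'
Operation: split by spaces
Words found: 'cqu', 'yxdnodpa', 'tcwftj'
Word count: 3


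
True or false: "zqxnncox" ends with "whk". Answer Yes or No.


Input string: 'zqxnncox'
Suffix to check: 'whk'
Last 3 characters of input: 'cox'
Match: False
Result: No


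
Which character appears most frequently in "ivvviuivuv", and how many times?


Input: 'ivvviuivuv'
Operation: tally each character
Counts: 'i':3, 'u':2, 'v':5
Maximum: 'v' appears 5 times


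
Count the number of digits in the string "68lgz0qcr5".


Input string: '68lgz0qcr5'
Operation: count digit characters (0-9)
Scan: '6'(digit), '8'(digit), 'l', 'g', 'z', '0'(digit), 'q', 'c', 'r', '5'(digit)
Digits found: 4
Result: 4


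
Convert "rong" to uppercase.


Input string: 'rong'
Operation: convert each letter to uppercase
Mapping: 'r'->'R', 'o'->'O', 'n'->'N', 'g'->'G'
Result: RONG


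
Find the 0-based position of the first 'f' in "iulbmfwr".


Input string: 'iulbmfwr'
Target: 'f'
Scanning left to right: s[0]='i', s[1]='u', s[2]='l', s[3]='b', s[4]='m', s[5]='f'
First match at index: 5


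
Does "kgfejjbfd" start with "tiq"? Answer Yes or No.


Input string: 'kgfejjbfd'
Prefix to check: 'tiq'
First 3 characters of input: 'kgf'
Match: False
Result: No


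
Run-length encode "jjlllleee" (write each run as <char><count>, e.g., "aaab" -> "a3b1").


Input: 'jjlllleee'
Operation: identify consecutive runs
Runs: 'jj' -> j2, 'llll' -> l4, 'eee' -> e3
Encoded: j2l4e3


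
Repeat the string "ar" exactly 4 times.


Input string: 'ar'
Operation: repeat 4 times
Concatenation: 'ar' + 'ar' + 'ar' + 'ar'
Result: arararar


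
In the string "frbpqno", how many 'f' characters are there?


Input string: 'frbpqno'
Target character: 'f'
Scan each position: s[0]='f'
Matches found at indices: 0
Total: 1


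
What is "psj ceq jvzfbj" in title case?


Input string: 'psj ceq jvzfbj'
Operation: capitalize first letter of each word
Word transformations: 'psj'->'Psj', 'ceq'->'Ceq', 'jvzfbj'->'Jvzfbj'
Result: Psj Ceq Jvzfbj


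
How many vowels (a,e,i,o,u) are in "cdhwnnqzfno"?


Input string: 'cdhwnnqzfno'
Operation: count vowels (a, e, i, o, u)
Scan: s[0]='c', s[1]='d', s[2]='h', s[3]='w', s[4]='n', s[5]='n', s[6]='q', s[7]='z', s[8]='f', s[9]='n', s[10]='o' (vowel)
Vowels found: 1
Result: 1


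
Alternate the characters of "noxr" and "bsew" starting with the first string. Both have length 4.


String 1: 'noxr'
String 2: 'bsew'
Operation: alternate characters
Pairs: 'n'+'b', 'o'+'s', 'x'+'e', 'r'+'w'
Result: nbosxerw


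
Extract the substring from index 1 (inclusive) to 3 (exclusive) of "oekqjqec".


Input string: 'oekqjqec'
Operation: slice [1:3]
Extract characters: s[1]='e', s[2]='k'
Result: ek


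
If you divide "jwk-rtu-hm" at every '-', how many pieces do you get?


Input string: 'jwk-rtu-hm'
Delimiter: '-'
Split result: 'jwk', 'rtu', 'hm'
Number of parts: 3


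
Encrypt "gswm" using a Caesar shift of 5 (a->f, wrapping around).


Input: 'gswm', shift = 5
Operation: for each letter, (position + 5) mod 26
Mapping: 'g'(6+5=11)->'l', 's'(18+5=23)->'x', 'w'(22+5=27, 27 mod 26=1)->'b', 'm'(12+5=17)->'r'
Result: lxbr


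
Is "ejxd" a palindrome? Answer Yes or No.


Input string: 'ejxd'
Reversed: 'dxje'
Compare pairs: s[0]='e' vs s[3]='d' (mismatch), s[1]='j' vs s[2]='x' (mismatch)
Palindrome: No


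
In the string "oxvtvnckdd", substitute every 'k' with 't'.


Input string: 'oxvtvnckdd'
Operation: replace 'k' with 't'
Positions of 'k': 7
After replacement: oxvtvnctdd


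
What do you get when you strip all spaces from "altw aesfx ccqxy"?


Input string: 'altw aesfx ccqxy'
Operation: remove all spaces
Words: 'altw', 'aesfx', 'ccqxy'
Join without spaces: altwaesfxccqxy


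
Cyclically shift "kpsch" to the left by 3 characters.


Input: 'kpsch', shift = 3
Operation: split at index 3 and swap parts
Front part s[0:3] = 'kps'
Back part s[3:] = 'ch'
Rotated = back + front = 'ch' + 'kps'
Result: chkps


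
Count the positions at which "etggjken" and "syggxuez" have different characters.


String 1: 'etggjken'
String 2: 'syggxuez'
Compare each position: pos 0: 'e'!='s', pos 1: 't'!='y', pos 2: 'g'=='g', pos 3: 'g'=='g', pos 4: 'j'!='x', pos 5: 'k'!='u', pos 6: 'e'=='e', pos 7: 'n'!='z'
Differing positions: 5
Hamming distance: 5


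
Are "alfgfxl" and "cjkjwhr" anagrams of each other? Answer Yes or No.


String 1: 'alfgfxl' -> sorted: 'affgllx'
String 2: 'cjkjwhr' -> sorted: 'chjjkrw'
Compare sorted forms: 'affgllx' != 'chjjkrw'
Anagram: No


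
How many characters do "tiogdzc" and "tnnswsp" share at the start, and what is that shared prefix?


String 1: 'tiogdzc'
String 2: 'tnnswsp'
Compare position by position:
pos 0: 't' vs 't' match
pos 1: 'i' vs 'n' differ -> stop
Longest common prefix: "t" (length 1)


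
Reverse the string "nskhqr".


Input string: 'nskhqr'
Operation: reverse character order
Original order: 'n' -> 's' -> 'k' -> 'h' -> 'q' -> 'r'
Reversed order: 'r' -> 'q' -> 'h' -> 'k' -> 's' -> 'n'
Result: rqhksn


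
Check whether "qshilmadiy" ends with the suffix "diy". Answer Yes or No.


Input string: 'qshilmadiy'
Suffix to check: 'diy'
Last 3 characters of input: 'diy'
Match: True
Result: Yes


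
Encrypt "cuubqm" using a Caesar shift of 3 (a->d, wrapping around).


Input: 'cuubqm', shift = 3
Operation: for each letter, (position + 3) mod 26
Mapping: 'c'(2+3=5)->'f', 'u'(20+3=23)->'x', 'u'(20+3=23)->'x', 'b'(1+3=4)->'e', 'q'(16+3=19)->'t', 'm'(12+3=15)->'p'
Result: fxxetp


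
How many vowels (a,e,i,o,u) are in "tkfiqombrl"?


Input string: 'tkfiqombrl'
Operation: count vowels (a, e, i, o, u)
Scan: s[0]='t', s[1]='k', s[2]='f', s[3]='i' (vowel), s[4]='q', s[5]='o' (vowel), s[6]='m', s[7]='b', s[8]='r', s[9]='l'
Vowels found: 2
Result: 2


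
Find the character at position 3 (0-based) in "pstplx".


Input string: 'pstplx'
Operation: get character at index 3
Index mapping: s[0]='p', s[1]='s', s[2]='t', s[3]='p'
Result: 'p'


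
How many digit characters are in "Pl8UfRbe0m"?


Input string: 'Pl8UfRbe0m'
Operation: count digit characters (0-9)
Scan: 'P', 'l', '8'(digit), 'U', 'f', 'R', 'b', 'e', '0'(digit), 'm'
Digits found: 2
Result: 2


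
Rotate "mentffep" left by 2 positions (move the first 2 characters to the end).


Input: 'mentffep', shift = 2
Operation: split at index 2 and swap parts
Front part s[0:2] = 'me'
Back part s[2:] = 'ntffep'
Rotated = back + front = 'ntffep' + 'me'
Result: ntffepme


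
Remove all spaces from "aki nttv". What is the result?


Input string: 'aki nttv'
Operation: remove all spaces
Words: 'aki', 'nttv'
Join without spaces: akinttv


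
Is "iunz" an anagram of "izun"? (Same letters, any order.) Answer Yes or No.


String 1: 'izun' -> sorted: 'inuz'
String 2: 'iunz' -> sorted: 'inuz'
Compare sorted forms: 'inuz' == 'inuz'
Anagram: Yes


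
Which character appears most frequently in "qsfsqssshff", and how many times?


Input: 'qsfsqssshff'
Operation: tally each character
Counts: 'f':3, 'h':1, 'q':2, 's':5
Maximum: 's' appears 5 times


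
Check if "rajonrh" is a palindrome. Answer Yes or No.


Input string: 'rajonrh'
Reversed: 'hrnojar'
Compare pairs: s[0]='r' vs s[6]='h' (mismatch), s[1]='a' vs s[5]='r' (mismatch), s[2]='j' vs s[4]='n' (mismatch)
Palindrome: No


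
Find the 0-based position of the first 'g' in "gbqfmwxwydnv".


Input string: 'gbqfmwxwydnv'
Target: 'g'
Scanning left to right: s[0]='g'
First match at index: 0


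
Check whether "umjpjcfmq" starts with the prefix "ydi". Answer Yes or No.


Input string: 'umjpjcfmq'
Prefix to check: 'ydi'
First 3 characters of input: 'umj'
Match: False
Result: No


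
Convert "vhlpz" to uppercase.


Input string: 'vhlpz'
Operation: convert each letter to uppercase
Mapping: 'v'->'V', 'h'->'H', 'l'->'L', 'p'->'P', 'z'->'Z'
Result: VHLPZ


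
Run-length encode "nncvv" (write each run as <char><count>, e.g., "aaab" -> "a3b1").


Input: 'nncvv'
Operation: identify consecutive runs
Runs: 'nn' -> n2, 'c' -> c1, 'vv' -> v2
Encoded: n2c1v2


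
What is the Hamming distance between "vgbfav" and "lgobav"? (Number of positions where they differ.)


String 1: 'vgbfav'
String 2: 'lgobav'
Compare each position: pos 0: 'v'!='l', pos 1: 'g'=='g', pos 2: 'b'!='o', pos 3: 'f'!='b', pos 4: 'a'=='a', pos 5: 'v'=='v'
Differing positions: 3
Hamming distance: 3


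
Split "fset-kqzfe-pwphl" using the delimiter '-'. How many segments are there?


Input string: 'fset-kqzfe-pwphl'
Delimiter: '-'
Split result: 'fset', 'kqzfe', 'pwphl'
Number of parts: 3


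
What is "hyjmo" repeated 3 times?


Input string: 'hyjmo'
Operation: repeat 3 times
Concatenation: 'hyjmo' + 'hyjmo' + 'hyjmo'
Result: hyjmohyjmohyjmo


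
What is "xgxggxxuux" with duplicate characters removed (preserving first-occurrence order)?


Input: 'xgxggxxuux'
Operation: keep first occurrence of each character
Scan: s[0]='x' new -> keep; s[1]='g' new -> keep; s[2]='x' seen -> skip; s[3]='g' seen -> skip; s[4]='g' seen -> skip; s[5]='x' seen -> skip; s[6]='x' seen -> skip; s[7]='u' new -> keep; s[8]='u' seen -> skip; s[9]='x' seen -> skip
Result: xgu


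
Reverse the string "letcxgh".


Input string: 'letcxgh'
Operation: reverse character order
Original order: 'l' -> 'e' -> 't' -> 'c' -> 'x' -> 'g' -> 'h'
Reversed order: 'h' -> 'g' -> 'x' -> 'c' -> 't' -> 'e' -> 'l'
Result: hgxctel


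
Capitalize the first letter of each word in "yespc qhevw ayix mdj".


Input string: 'yespc qhevw ayix mdj'
Operation: capitalize first letter of each word
Word transformations: 'yespc'->'Yespc', 'qhevw'->'Qhevw', 'ayix'->'Ayix', 'mdj'->'Mdj'
Result: Yespc Qhevw Ayix Mdj


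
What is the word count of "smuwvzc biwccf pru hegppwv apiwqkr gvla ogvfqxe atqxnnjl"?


Input string: 'smuwvzc biwccf pru hegppwv apiwqkr gvla ogvfqxe atqxnnjl'
Operation: split by spaces
Words found: 'smuwvzc', 'biwccf', 'pru', 'hegppwv', 'apiwqkr', 'gvla', 'ogvfqxe', 'atqxnnjl'
Word count: 8


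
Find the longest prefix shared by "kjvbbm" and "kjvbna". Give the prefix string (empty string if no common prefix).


String 1: 'kjvbbm'
String 2: 'kjvbna'
Compare position by position:
pos 0: 'k' vs 'k' match
pos 1: 'j' vs 'j' match
pos 2: 'v' vs 'v' match
pos 3: 'b' vs 'b' match
pos 4: 'b' vs 'n' differ -> stop
Longest common prefix: "kjvb" (length 4)


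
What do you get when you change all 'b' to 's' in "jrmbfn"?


Input string: 'jrmbfn'
Operation: replace 'b' with 's'
Positions of 'b': 3
After replacement: jrmsfn
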